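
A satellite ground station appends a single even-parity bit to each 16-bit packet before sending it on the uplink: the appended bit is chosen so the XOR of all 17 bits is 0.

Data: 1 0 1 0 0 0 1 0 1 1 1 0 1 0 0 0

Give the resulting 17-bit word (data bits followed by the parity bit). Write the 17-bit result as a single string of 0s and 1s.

XOR of the 16 data bits: 1⊕0⊕1⊕0⊕0⊕0⊕1⊕0⊕1⊕1⊕1⊕0⊕1⊕0⊕0⊕0 = 1
Parity bit = 1 (so all 17 bits XOR to 0).

10100010111010001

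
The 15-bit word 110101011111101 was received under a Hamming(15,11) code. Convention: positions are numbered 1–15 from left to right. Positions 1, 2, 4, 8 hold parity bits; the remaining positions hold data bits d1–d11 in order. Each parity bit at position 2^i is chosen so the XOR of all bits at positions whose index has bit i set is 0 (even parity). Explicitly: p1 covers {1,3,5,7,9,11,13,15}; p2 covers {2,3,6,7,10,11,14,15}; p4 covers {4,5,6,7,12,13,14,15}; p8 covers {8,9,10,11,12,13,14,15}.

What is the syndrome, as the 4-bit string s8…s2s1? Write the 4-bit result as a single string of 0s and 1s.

s1 (pos 1,3,5,7,9,11,13,15): 1⊕0⊕0⊕0⊕1⊕1⊕1⊕1 = 1
s2 (pos 2,3,6,7,10,11,14,15): 1⊕0⊕1⊕0⊕1⊕1⊕0⊕1 = 1
s4 (pos 4,5,6,7,12,13,14,15): 1⊕0⊕1⊕0⊕1⊕1⊕0⊕1 = 1
s8 (pos 8,9,10,11,12,13,14,15): 1⊕1⊕1⊕1⊕1⊕1⊕0⊕1 = 1
Syndrome s8…s1 = 1111 → error at position 15.

1111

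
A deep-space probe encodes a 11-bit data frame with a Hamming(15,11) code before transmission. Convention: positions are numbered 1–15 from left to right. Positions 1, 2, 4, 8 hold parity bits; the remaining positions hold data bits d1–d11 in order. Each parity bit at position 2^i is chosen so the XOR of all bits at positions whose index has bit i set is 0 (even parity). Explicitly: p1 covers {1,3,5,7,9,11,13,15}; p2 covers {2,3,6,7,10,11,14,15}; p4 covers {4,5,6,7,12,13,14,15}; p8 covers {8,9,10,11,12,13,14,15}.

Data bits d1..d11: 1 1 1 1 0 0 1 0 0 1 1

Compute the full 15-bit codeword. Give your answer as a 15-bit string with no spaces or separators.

101111110010011

Place data at non-parity positions: p1 p2 1 p4 1 1 1 p8 0 0 1 0 0 1 1
p1 (pos 1,3,5,7,9,11,13,15): XOR of data positions = 1⊕1⊕1⊕0⊕1⊕0⊕1 = 1
p2 (pos 2,3,6,7,10,11,14,15): XOR of data positions = 1⊕1⊕1⊕0⊕1⊕1⊕1 = 0
p4 (pos 4,5,6,7,12,13,14,15): XOR of data positions = 1⊕1⊕1⊕0⊕0⊕1⊕1 = 1
p8 (pos 8,9,10,11,12,13,14,15): XOR of data positions = 0⊕0⊕1⊕0⊕0⊕1⊕1 = 1
Codeword: 101111110010011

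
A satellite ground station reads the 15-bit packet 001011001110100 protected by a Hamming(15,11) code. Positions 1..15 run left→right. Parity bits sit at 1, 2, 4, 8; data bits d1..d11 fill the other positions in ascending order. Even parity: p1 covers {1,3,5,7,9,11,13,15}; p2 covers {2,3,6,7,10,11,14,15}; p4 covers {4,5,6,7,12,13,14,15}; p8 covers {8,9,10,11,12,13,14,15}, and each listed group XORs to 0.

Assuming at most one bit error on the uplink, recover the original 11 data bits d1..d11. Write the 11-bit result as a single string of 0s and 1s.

10101110100

s1 (pos 1,3,5,7,9,11,13,15): 0⊕1⊕1⊕0⊕1⊕1⊕1⊕0 = 1
s2 (pos 2,3,6,7,10,11,14,15): 0⊕1⊕1⊕0⊕1⊕1⊕0⊕0 = 0
s4 (pos 4,5,6,7,12,13,14,15): 0⊕1⊕1⊕0⊕0⊕1⊕0⊕0 = 1
s8 (pos 8,9,10,11,12,13,14,15): 0⊕1⊕1⊕1⊕0⊕1⊕0⊕0 = 0
Syndrome s8…s1 = 0101 → error at position 5.
Flip position 5: 001011001110100 → 001001001110100
Read data bits from positions 3,5,6,7,9,10,11,12,13,14,15: 10101110100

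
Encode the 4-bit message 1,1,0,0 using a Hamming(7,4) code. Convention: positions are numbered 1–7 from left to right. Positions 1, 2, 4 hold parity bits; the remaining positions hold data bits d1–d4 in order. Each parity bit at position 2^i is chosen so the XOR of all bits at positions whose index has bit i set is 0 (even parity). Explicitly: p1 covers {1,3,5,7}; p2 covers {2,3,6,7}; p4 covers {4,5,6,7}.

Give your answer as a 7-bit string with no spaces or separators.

0111100

Place data at non-parity positions: p1 p2 1 p4 1 0 0
p1 (pos 1,3,5,7): XOR of data positions = 1⊕1⊕0 = 0
p2 (pos 2,3,6,7): XOR of data positions = 1⊕0⊕0 = 1
p4 (pos 4,5,6,7): XOR of data positions = 1⊕0⊕0 = 1
Codeword: 0111100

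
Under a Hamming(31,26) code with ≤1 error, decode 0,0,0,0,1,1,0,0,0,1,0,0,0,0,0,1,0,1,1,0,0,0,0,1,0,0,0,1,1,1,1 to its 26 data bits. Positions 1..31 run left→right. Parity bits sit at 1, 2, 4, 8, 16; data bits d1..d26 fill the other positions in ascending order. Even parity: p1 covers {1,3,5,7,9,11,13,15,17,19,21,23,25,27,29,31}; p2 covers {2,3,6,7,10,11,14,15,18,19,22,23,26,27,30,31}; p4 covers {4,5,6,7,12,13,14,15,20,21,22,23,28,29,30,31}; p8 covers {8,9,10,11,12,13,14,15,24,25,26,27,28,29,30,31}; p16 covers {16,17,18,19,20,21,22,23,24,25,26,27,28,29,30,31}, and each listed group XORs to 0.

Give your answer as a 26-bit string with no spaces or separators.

01100100000011000010001111

s1 (pos 1,3,5,7,9,11,13,15,17,19,21,23,25,27,29,31): 0⊕0⊕1⊕0⊕0⊕0⊕0⊕0⊕0⊕1⊕0⊕0⊕0⊕0⊕1⊕1 = 0
s2 (pos 2,3,6,7,10,11,14,15,18,19,22,23,26,27,30,31): 0⊕0⊕1⊕0⊕1⊕0⊕0⊕0⊕1⊕1⊕0⊕0⊕0⊕0⊕1⊕1 = 0
s4 (pos 4,5,6,7,12,13,14,15,20,21,22,23,28,29,30,31): 0⊕1⊕1⊕0⊕0⊕0⊕0⊕0⊕0⊕0⊕0⊕0⊕1⊕1⊕1⊕1 = 0
s8 (pos 8,9,10,11,12,13,14,15,24,25,26,27,28,29,30,31): 0⊕0⊕1⊕0⊕0⊕0⊕0⊕0⊕1⊕0⊕0⊕0⊕1⊕1⊕1⊕1 = 0
s16 (pos 16,17,18,19,20,21,22,23,24,25,26,27,28,29,30,31): 1⊕0⊕1⊕1⊕0⊕0⊕0⊕0⊕1⊕0⊕0⊕0⊕1⊕1⊕1⊕1 = 0
Syndrome s16…s1 = 00000 → no error.
Read data bits from positions 3,5,6,7,9,10,11,12,13,14,15,17,18,19,20,21,22,23,24,25,26,27,28,29,30,31: 01100100000011000010001111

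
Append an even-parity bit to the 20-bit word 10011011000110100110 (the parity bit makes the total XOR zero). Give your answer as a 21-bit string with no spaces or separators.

XOR of the 20 data bits: 1⊕0⊕0⊕1⊕1⊕0⊕1⊕1⊕0⊕0⊕0⊕1⊕1⊕0⊕1⊕0⊕0⊕1⊕1⊕0 = 0
Parity bit = 0 (so all 21 bits XOR to 0).

100110110001101001100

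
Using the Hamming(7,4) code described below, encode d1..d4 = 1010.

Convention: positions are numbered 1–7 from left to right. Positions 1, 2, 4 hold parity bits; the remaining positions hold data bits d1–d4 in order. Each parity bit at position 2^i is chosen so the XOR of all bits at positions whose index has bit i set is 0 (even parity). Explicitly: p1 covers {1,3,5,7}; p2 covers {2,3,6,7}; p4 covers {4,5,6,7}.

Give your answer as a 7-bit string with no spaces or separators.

1011010

Place data at non-parity positions: p1 p2 1 p4 0 1 0
p1 (pos 1,3,5,7): XOR of data positions = 1⊕0⊕0 = 1
p2 (pos 2,3,6,7): XOR of data positions = 1⊕1⊕0 = 0
p4 (pos 4,5,6,7): XOR of data positions = 0⊕1⊕0 = 1
Codeword: 1011010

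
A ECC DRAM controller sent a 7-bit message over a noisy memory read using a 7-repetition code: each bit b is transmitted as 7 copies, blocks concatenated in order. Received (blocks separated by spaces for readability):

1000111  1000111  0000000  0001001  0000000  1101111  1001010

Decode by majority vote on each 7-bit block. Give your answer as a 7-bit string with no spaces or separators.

Block 1 (1000111): 4 ones → 1
Block 2 (1000111): 4 ones → 1
Block 3 (0000000): 0 ones → 0
Block 4 (0001001): 2 ones → 0
Block 5 (0000000): 0 ones → 0
Block 6 (1101111): 6 ones → 1
Block 7 (1001010): 3 ones → 0

1100010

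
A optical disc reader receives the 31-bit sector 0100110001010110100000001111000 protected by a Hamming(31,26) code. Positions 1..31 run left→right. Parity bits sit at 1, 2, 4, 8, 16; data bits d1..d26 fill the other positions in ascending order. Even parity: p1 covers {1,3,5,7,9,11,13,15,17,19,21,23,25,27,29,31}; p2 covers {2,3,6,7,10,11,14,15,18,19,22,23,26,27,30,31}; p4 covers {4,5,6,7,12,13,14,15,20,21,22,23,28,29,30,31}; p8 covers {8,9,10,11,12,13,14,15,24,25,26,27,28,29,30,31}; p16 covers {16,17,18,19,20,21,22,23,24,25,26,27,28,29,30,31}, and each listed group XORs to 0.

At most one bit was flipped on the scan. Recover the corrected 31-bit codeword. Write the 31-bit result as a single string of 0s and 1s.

0100110001010110101000001111000

s1 (pos 1,3,5,7,9,11,13,15,17,19,21,23,25,27,29,31): 0⊕0⊕1⊕0⊕0⊕0⊕0⊕1⊕1⊕0⊕0⊕0⊕1⊕1⊕0⊕0 = 1
s2 (pos 2,3,6,7,10,11,14,15,18,19,22,23,26,27,30,31): 1⊕0⊕1⊕0⊕1⊕0⊕1⊕1⊕0⊕0⊕0⊕0⊕1⊕1⊕0⊕0 = 1
s4 (pos 4,5,6,7,12,13,14,15,20,21,22,23,28,29,30,31): 0⊕1⊕1⊕0⊕1⊕0⊕1⊕1⊕0⊕0⊕0⊕0⊕1⊕0⊕0⊕0 = 0
s8 (pos 8,9,10,11,12,13,14,15,24,25,26,27,28,29,30,31): 0⊕0⊕1⊕0⊕1⊕0⊕1⊕1⊕0⊕1⊕1⊕1⊕1⊕0⊕0⊕0 = 0
s16 (pos 16,17,18,19,20,21,22,23,24,25,26,27,28,29,30,31): 0⊕1⊕0⊕0⊕0⊕0⊕0⊕0⊕0⊕1⊕1⊕1⊕1⊕0⊕0⊕0 = 1
Syndrome s16…s1 = 10011 → error at position 19.
Flip position 19: 0100110001010110100000001111000 → 0100110001010110101000001111000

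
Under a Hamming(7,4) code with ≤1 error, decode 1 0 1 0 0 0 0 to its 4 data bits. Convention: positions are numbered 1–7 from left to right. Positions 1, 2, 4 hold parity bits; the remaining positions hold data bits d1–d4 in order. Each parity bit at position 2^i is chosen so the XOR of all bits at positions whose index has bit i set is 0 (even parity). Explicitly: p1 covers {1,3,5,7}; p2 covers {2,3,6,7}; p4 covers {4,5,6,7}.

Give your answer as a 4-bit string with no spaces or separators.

1000

s1 (pos 1,3,5,7): 1⊕1⊕0⊕0 = 0
s2 (pos 2,3,6,7): 0⊕1⊕0⊕0 = 1
s4 (pos 4,5,6,7): 0⊕0⊕0⊕0 = 0
Syndrome s4…s1 = 010 → error at position 2.
Flip position 2: 1010000 → 1110000
Read data bits from positions 3,5,6,7: 1000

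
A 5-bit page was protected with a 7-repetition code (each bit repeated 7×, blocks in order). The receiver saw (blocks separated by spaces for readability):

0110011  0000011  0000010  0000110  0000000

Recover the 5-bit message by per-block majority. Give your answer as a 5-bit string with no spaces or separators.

Block 1 (0110011): 4 ones → 1
Block 2 (0000011): 2 ones → 0
Block 3 (0000010): 1 one → 0
Block 4 (0000110): 2 ones → 0
Block 5 (0000000): 0 ones → 0

10000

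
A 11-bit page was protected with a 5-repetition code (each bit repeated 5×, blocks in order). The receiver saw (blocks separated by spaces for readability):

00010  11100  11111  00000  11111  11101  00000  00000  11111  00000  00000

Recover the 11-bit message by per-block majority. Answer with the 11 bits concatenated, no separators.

01101100100

Block 1 (00010): 1 one → 0
Block 2 (11100): 3 ones → 1
Block 3 (11111): 5 ones → 1
Block 4 (00000): 0 ones → 0
Block 5 (11111): 5 ones → 1
Block 6 (11101): 4 ones → 1
Block 7 (00000): 0 ones → 0
Block 8 (00000): 0 ones → 0
Block 9 (11111): 5 ones → 1
Block 10 (00000): 0 ones → 0
Block 11 (00000): 0 ones → 0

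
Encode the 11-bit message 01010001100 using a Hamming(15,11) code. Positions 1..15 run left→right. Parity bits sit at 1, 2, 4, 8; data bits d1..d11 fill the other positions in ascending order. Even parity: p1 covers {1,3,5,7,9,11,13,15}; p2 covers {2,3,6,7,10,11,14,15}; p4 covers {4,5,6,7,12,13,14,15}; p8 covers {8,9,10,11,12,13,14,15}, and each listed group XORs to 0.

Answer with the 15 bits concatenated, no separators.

110010100001100

Place data at non-parity positions: p1 p2 0 p4 1 0 1 p8 0 0 0 1 1 0 0
p1 (pos 1,3,5,7,9,11,13,15): XOR of data positions = 0⊕1⊕1⊕0⊕0⊕1⊕0 = 1
p2 (pos 2,3,6,7,10,11,14,15): XOR of data positions = 0⊕0⊕1⊕0⊕0⊕0⊕0 = 1
p4 (pos 4,5,6,7,12,13,14,15): XOR of data positions = 1⊕0⊕1⊕1⊕1⊕0⊕0 = 0
p8 (pos 8,9,10,11,12,13,14,15): XOR of data positions = 0⊕0⊕0⊕1⊕1⊕0⊕0 = 0
Codeword: 110010100001100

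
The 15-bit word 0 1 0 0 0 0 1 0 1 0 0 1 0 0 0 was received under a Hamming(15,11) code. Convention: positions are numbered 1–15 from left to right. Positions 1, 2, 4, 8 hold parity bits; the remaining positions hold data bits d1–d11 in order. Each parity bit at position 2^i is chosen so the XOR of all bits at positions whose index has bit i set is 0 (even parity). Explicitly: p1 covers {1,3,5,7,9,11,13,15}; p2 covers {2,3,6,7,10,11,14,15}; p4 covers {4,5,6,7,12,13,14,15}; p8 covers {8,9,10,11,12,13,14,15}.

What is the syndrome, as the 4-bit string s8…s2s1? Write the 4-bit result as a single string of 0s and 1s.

0000

s1 (pos 1,3,5,7,9,11,13,15): 0⊕0⊕0⊕1⊕1⊕0⊕0⊕0 = 0
s2 (pos 2,3,6,7,10,11,14,15): 1⊕0⊕0⊕1⊕0⊕0⊕0⊕0 = 0
s4 (pos 4,5,6,7,12,13,14,15): 0⊕0⊕0⊕1⊕1⊕0⊕0⊕0 = 0
s8 (pos 8,9,10,11,12,13,14,15): 0⊕1⊕0⊕0⊕1⊕0⊕0⊕0 = 0
Syndrome s8…s1 = 0000 → no error.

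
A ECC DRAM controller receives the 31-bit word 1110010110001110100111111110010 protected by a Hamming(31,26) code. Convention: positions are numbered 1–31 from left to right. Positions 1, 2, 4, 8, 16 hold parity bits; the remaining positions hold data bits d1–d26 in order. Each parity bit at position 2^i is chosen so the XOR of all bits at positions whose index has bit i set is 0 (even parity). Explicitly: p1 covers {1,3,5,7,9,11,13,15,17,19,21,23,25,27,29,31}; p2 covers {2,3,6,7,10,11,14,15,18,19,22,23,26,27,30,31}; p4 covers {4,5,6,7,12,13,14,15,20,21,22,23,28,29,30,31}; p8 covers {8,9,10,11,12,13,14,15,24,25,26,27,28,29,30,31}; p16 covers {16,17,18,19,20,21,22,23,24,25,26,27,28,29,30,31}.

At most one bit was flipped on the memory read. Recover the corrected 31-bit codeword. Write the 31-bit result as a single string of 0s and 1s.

s1 (pos 1,3,5,7,9,11,13,15,17,19,21,23,25,27,29,31): 1⊕1⊕0⊕0⊕1⊕0⊕1⊕1⊕1⊕0⊕1⊕1⊕1⊕1⊕0⊕0 = 0
s2 (pos 2,3,6,7,10,11,14,15,18,19,22,23,26,27,30,31): 1⊕1⊕1⊕0⊕0⊕0⊕1⊕1⊕0⊕0⊕1⊕1⊕1⊕1⊕1⊕0 = 0
s4 (pos 4,5,6,7,12,13,14,15,20,21,22,23,28,29,30,31): 0⊕0⊕1⊕0⊕0⊕1⊕1⊕1⊕1⊕1⊕1⊕1⊕0⊕0⊕1⊕0 = 1
s8 (pos 8,9,10,11,12,13,14,15,24,25,26,27,28,29,30,31): 1⊕1⊕0⊕0⊕0⊕1⊕1⊕1⊕1⊕1⊕1⊕1⊕0⊕0⊕1⊕0 = 0
s16 (pos 16,17,18,19,20,21,22,23,24,25,26,27,28,29,30,31): 0⊕1⊕0⊕0⊕1⊕1⊕1⊕1⊕1⊕1⊕1⊕1⊕0⊕0⊕1⊕0 = 0
Syndrome s16…s1 = 00100 → error at position 4.
Flip position 4: 1110010110001110100111111110010 → 1111010110001110100111111110010

1111010110001110100111111110010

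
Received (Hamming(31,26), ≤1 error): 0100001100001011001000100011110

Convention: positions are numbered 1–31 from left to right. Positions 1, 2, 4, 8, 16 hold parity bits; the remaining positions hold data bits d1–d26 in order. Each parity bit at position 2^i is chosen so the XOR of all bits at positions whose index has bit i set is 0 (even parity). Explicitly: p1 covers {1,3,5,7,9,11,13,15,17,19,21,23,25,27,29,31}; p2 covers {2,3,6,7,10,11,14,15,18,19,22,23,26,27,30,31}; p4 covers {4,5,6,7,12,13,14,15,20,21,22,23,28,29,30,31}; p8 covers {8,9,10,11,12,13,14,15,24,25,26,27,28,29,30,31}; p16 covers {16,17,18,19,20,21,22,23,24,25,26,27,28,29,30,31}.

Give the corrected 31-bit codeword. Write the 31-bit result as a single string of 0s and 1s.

s1 (pos 1,3,5,7,9,11,13,15,17,19,21,23,25,27,29,31): 0⊕0⊕0⊕1⊕0⊕0⊕1⊕1⊕0⊕1⊕0⊕1⊕0⊕1⊕1⊕0 = 1
s2 (pos 2,3,6,7,10,11,14,15,18,19,22,23,26,27,30,31): 1⊕0⊕0⊕1⊕0⊕0⊕0⊕1⊕0⊕1⊕0⊕1⊕0⊕1⊕1⊕0 = 1
s4 (pos 4,5,6,7,12,13,14,15,20,21,22,23,28,29,30,31): 0⊕0⊕0⊕1⊕0⊕1⊕0⊕1⊕0⊕0⊕0⊕1⊕1⊕1⊕1⊕0 = 1
s8 (pos 8,9,10,11,12,13,14,15,24,25,26,27,28,29,30,31): 1⊕0⊕0⊕0⊕0⊕1⊕0⊕1⊕0⊕0⊕0⊕1⊕1⊕1⊕1⊕0 = 1
s16 (pos 16,17,18,19,20,21,22,23,24,25,26,27,28,29,30,31): 1⊕0⊕0⊕1⊕0⊕0⊕0⊕1⊕0⊕0⊕0⊕1⊕1⊕1⊕1⊕0 = 1
Syndrome s16…s1 = 11111 → error at position 31.
Flip position 31: 0100001100001011001000100011110 → 0100001100001011001000100011111

0100001100001011001000100011111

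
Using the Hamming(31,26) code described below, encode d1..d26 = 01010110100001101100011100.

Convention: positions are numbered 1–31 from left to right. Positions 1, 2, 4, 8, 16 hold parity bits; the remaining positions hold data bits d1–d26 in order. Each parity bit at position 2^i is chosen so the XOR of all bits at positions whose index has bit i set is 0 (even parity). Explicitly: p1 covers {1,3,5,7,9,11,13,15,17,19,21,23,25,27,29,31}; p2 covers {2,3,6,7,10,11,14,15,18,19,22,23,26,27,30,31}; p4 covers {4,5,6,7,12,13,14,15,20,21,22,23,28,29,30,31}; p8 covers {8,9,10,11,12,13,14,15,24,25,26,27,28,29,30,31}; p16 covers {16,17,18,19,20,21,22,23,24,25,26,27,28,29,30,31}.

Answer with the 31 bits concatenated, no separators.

Place data at non-parity positions: p1 p2 0 p4 1 0 1 p8 0 1 1 0 1 0 0 p16 0 0 1 1 0 1 1 0 0 0 1 1 1 0 0
p1 (pos 1,3,5,7,9,11,13,15,17,19,21,23,25,27,29,31): XOR of data positions = 0⊕1⊕1⊕0⊕1⊕1⊕0⊕0⊕1⊕0⊕1⊕0⊕1⊕1⊕0 = 0
p2 (pos 2,3,6,7,10,11,14,15,18,19,22,23,26,27,30,31): XOR of data positions = 0⊕0⊕1⊕1⊕1⊕0⊕0⊕0⊕1⊕1⊕1⊕0⊕1⊕0⊕0 = 1
p4 (pos 4,5,6,7,12,13,14,15,20,21,22,23,28,29,30,31): XOR of data positions = 1⊕0⊕1⊕0⊕1⊕0⊕0⊕1⊕0⊕1⊕1⊕1⊕1⊕0⊕0 = 0
p8 (pos 8,9,10,11,12,13,14,15,24,25,26,27,28,29,30,31): XOR of data positions = 0⊕1⊕1⊕0⊕1⊕0⊕0⊕0⊕0⊕0⊕1⊕1⊕1⊕0⊕0 = 0
p16 (pos 16,17,18,19,20,21,22,23,24,25,26,27,28,29,30,31): XOR of data positions = 0⊕0⊕1⊕1⊕0⊕1⊕1⊕0⊕0⊕0⊕1⊕1⊕1⊕0⊕0 = 1
Codeword: 0100101001101001001101100011100

0100101001101001001101100011100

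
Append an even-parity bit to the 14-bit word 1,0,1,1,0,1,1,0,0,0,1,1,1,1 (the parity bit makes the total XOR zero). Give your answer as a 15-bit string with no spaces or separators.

XOR of the 14 data bits: 1⊕0⊕1⊕1⊕0⊕1⊕1⊕0⊕0⊕0⊕1⊕1⊕1⊕1 = 1
Parity bit = 1 (so all 15 bits XOR to 0).

101101100011111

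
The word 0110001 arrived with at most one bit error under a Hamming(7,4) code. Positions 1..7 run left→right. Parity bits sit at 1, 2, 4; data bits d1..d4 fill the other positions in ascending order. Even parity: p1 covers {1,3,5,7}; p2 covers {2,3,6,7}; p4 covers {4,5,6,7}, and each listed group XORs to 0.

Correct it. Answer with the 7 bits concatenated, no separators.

0110011

s1 (pos 1,3,5,7): 0⊕1⊕0⊕1 = 0
s2 (pos 2,3,6,7): 1⊕1⊕0⊕1 = 1
s4 (pos 4,5,6,7): 0⊕0⊕0⊕1 = 1
Syndrome s4…s1 = 110 → error at position 6.
Flip position 6: 0110001 → 0110011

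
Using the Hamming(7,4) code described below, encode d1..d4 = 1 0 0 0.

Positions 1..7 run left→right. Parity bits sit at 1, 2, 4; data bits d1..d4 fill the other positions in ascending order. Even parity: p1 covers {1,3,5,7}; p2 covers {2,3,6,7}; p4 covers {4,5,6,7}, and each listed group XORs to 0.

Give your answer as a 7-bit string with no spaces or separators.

1110000

Place data at non-parity positions: p1 p2 1 p4 0 0 0
p1 (pos 1,3,5,7): XOR of data positions = 1⊕0⊕0 = 1
p2 (pos 2,3,6,7): XOR of data positions = 1⊕0⊕0 = 1
p4 (pos 4,5,6,7): XOR of data positions = 0⊕0⊕0 = 0
Codeword: 1110000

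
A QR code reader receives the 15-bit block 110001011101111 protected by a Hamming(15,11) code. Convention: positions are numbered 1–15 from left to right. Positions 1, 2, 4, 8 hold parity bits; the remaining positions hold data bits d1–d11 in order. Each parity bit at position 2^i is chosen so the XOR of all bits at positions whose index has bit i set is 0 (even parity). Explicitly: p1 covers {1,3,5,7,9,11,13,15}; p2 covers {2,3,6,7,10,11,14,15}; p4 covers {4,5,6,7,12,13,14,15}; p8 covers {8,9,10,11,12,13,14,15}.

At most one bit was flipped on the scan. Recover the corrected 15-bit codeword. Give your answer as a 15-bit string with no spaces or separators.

110001011101101

s1 (pos 1,3,5,7,9,11,13,15): 1⊕0⊕0⊕0⊕1⊕0⊕1⊕1 = 0
s2 (pos 2,3,6,7,10,11,14,15): 1⊕0⊕1⊕0⊕1⊕0⊕1⊕1 = 1
s4 (pos 4,5,6,7,12,13,14,15): 0⊕0⊕1⊕0⊕1⊕1⊕1⊕1 = 1
s8 (pos 8,9,10,11,12,13,14,15): 1⊕1⊕1⊕0⊕1⊕1⊕1⊕1 = 1
Syndrome s8…s1 = 1110 → error at position 14.
Flip position 14: 110001011101111 → 110001011101101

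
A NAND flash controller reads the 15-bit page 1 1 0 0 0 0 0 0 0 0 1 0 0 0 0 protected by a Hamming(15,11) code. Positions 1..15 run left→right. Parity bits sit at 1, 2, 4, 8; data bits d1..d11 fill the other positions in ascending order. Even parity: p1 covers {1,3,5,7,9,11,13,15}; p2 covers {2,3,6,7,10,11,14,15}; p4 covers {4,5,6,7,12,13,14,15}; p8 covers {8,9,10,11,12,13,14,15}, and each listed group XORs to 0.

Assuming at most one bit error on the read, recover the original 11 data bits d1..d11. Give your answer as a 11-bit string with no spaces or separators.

s1 (pos 1,3,5,7,9,11,13,15): 1⊕0⊕0⊕0⊕0⊕1⊕0⊕0 = 0
s2 (pos 2,3,6,7,10,11,14,15): 1⊕0⊕0⊕0⊕0⊕1⊕0⊕0 = 0
s4 (pos 4,5,6,7,12,13,14,15): 0⊕0⊕0⊕0⊕0⊕0⊕0⊕0 = 0
s8 (pos 8,9,10,11,12,13,14,15): 0⊕0⊕0⊕1⊕0⊕0⊕0⊕0 = 1
Syndrome s8…s1 = 1000 → error at position 8.
Flip position 8: 110000000010000 → 110000010010000
Read data bits from positions 3,5,6,7,9,10,11,12,13,14,15: 00000010000

00000010000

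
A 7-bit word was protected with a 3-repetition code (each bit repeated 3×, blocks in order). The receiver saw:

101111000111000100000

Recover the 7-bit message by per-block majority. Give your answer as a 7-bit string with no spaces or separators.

Block 1 (101): 2 ones → 1
Block 2 (111): 3 ones → 1
Block 3 (000): 0 ones → 0
Block 4 (111): 3 ones → 1
Block 5 (000): 0 ones → 0
Block 6 (100): 1 one → 0
Block 7 (000): 0 ones → 0

1101000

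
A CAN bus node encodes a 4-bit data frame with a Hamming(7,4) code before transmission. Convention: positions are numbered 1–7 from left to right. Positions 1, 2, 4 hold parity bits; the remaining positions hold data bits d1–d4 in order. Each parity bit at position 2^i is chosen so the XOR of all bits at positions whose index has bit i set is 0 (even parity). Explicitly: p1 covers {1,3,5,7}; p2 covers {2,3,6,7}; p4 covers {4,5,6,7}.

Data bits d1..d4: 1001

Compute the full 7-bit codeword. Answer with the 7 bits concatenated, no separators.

Place data at non-parity positions: p1 p2 1 p4 0 0 1
p1 (pos 1,3,5,7): XOR of data positions = 1⊕0⊕1 = 0
p2 (pos 2,3,6,7): XOR of data positions = 1⊕0⊕1 = 0
p4 (pos 4,5,6,7): XOR of data positions = 0⊕0⊕1 = 1
Codeword: 0011001

0011001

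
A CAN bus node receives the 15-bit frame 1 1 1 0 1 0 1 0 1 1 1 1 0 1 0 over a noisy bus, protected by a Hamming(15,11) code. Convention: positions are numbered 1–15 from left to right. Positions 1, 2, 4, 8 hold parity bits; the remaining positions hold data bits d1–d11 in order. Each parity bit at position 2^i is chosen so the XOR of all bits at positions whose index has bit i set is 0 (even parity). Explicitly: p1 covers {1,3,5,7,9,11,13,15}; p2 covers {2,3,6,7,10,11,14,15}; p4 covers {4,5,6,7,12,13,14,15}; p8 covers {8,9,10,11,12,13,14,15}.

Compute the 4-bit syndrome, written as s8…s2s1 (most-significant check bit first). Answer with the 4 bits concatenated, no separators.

1000

s1 (pos 1,3,5,7,9,11,13,15): 1⊕1⊕1⊕1⊕1⊕1⊕0⊕0 = 0
s2 (pos 2,3,6,7,10,11,14,15): 1⊕1⊕0⊕1⊕1⊕1⊕1⊕0 = 0
s4 (pos 4,5,6,7,12,13,14,15): 0⊕1⊕0⊕1⊕1⊕0⊕1⊕0 = 0
s8 (pos 8,9,10,11,12,13,14,15): 0⊕1⊕1⊕1⊕1⊕0⊕1⊕0 = 1
Syndrome s8…s1 = 1000 → error at position 8.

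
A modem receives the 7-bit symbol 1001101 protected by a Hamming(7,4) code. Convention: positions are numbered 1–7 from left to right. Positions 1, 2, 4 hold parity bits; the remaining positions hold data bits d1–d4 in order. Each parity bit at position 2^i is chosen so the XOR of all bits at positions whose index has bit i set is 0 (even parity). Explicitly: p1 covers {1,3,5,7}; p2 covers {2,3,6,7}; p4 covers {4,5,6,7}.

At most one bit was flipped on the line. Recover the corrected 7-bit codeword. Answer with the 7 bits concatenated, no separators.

s1 (pos 1,3,5,7): 1⊕0⊕1⊕1 = 1
s2 (pos 2,3,6,7): 0⊕0⊕0⊕1 = 1
s4 (pos 4,5,6,7): 1⊕1⊕0⊕1 = 1
Syndrome s4…s1 = 111 → error at position 7.
Flip position 7: 1001101 → 1001100

1001100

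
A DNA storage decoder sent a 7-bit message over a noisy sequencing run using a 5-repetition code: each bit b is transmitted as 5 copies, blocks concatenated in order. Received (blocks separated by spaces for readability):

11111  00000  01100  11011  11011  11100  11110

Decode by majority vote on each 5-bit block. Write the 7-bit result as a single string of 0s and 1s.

1001111

Block 1 (11111): 5 ones → 1
Block 2 (00000): 0 ones → 0
Block 3 (01100): 2 ones → 0
Block 4 (11011): 4 ones → 1
Block 5 (11011): 4 ones → 1
Block 6 (11100): 3 ones → 1
Block 7 (11110): 4 ones → 1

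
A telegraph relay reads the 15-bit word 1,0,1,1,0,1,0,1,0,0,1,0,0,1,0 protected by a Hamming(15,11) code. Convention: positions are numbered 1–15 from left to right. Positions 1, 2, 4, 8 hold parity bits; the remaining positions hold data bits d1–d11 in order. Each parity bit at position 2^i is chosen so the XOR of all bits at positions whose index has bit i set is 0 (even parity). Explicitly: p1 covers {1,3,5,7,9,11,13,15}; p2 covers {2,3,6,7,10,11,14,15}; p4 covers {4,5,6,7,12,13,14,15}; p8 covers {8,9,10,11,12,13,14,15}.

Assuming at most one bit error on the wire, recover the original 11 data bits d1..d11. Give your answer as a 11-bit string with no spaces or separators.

10100010110

s1 (pos 1,3,5,7,9,11,13,15): 1⊕1⊕0⊕0⊕0⊕1⊕0⊕0 = 1
s2 (pos 2,3,6,7,10,11,14,15): 0⊕1⊕1⊕0⊕0⊕1⊕1⊕0 = 0
s4 (pos 4,5,6,7,12,13,14,15): 1⊕0⊕1⊕0⊕0⊕0⊕1⊕0 = 1
s8 (pos 8,9,10,11,12,13,14,15): 1⊕0⊕0⊕1⊕0⊕0⊕1⊕0 = 1
Syndrome s8…s1 = 1101 → error at position 13.
Flip position 13: 101101010010010 → 101101010010110
Read data bits from positions 3,5,6,7,9,10,11,12,13,14,15: 10100010110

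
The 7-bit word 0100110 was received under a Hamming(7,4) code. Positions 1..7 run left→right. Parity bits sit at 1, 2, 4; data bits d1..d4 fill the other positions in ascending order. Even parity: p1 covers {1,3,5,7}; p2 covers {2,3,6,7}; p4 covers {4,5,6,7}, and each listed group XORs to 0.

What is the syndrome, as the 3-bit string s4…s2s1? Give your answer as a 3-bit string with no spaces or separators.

s1 (pos 1,3,5,7): 0⊕0⊕1⊕0 = 1
s2 (pos 2,3,6,7): 1⊕0⊕1⊕0 = 0
s4 (pos 4,5,6,7): 0⊕1⊕1⊕0 = 0
Syndrome s4…s1 = 001 → error at position 1.

001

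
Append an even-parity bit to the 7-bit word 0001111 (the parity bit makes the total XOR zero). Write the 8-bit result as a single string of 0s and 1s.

00011110

XOR of the 7 data bits: 0⊕0⊕0⊕1⊕1⊕1⊕1 = 0
Parity bit = 0 (so all 8 bits XOR to 0).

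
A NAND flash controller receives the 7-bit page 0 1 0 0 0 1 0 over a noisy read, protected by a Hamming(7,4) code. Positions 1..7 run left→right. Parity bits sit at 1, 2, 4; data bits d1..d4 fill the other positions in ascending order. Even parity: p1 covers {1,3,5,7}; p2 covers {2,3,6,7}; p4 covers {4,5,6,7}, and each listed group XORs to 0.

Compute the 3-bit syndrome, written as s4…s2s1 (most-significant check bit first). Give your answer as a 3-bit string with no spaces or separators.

100

s1 (pos 1,3,5,7): 0⊕0⊕0⊕0 = 0
s2 (pos 2,3,6,7): 1⊕0⊕1⊕0 = 0
s4 (pos 4,5,6,7): 0⊕0⊕1⊕0 = 1
Syndrome s4…s1 = 100 → error at position 4.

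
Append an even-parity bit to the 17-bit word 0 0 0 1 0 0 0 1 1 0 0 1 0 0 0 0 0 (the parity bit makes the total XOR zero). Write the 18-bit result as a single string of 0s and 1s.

000100011001000000

XOR of the 17 data bits: 0⊕0⊕0⊕1⊕0⊕0⊕0⊕1⊕1⊕0⊕0⊕1⊕0⊕0⊕0⊕0⊕0 = 0
Parity bit = 0 (so all 18 bits XOR to 0).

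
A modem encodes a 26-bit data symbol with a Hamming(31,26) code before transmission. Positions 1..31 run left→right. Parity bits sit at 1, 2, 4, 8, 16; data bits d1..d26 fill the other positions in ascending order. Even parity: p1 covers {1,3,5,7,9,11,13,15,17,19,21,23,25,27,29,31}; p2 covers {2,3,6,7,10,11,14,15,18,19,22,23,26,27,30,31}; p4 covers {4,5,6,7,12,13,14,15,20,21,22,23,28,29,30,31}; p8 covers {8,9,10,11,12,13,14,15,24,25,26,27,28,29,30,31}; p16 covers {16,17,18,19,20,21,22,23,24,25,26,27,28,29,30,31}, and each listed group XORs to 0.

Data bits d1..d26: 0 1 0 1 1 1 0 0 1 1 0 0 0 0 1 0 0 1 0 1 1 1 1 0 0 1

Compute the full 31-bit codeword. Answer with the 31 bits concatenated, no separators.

0100101111001101000100101111001

Place data at non-parity positions: p1 p2 0 p4 1 0 1 p8 1 1 0 0 1 1 0 p16 0 0 0 1 0 0 1 0 1 1 1 1 0 0 1
p1 (pos 1,3,5,7,9,11,13,15,17,19,21,23,25,27,29,31): XOR of data positions = 0⊕1⊕1⊕1⊕0⊕1⊕0⊕0⊕0⊕0⊕1⊕1⊕1⊕0⊕1 = 0
p2 (pos 2,3,6,7,10,11,14,15,18,19,22,23,26,27,30,31): XOR of data positions = 0⊕0⊕1⊕1⊕0⊕1⊕0⊕0⊕0⊕0⊕1⊕1⊕1⊕0⊕1 = 1
p4 (pos 4,5,6,7,12,13,14,15,20,21,22,23,28,29,30,31): XOR of data positions = 1⊕0⊕1⊕0⊕1⊕1⊕0⊕1⊕0⊕0⊕1⊕1⊕0⊕0⊕1 = 0
p8 (pos 8,9,10,11,12,13,14,15,24,25,26,27,28,29,30,31): XOR of data positions = 1⊕1⊕0⊕0⊕1⊕1⊕0⊕0⊕1⊕1⊕1⊕1⊕0⊕0⊕1 = 1
p16 (pos 16,17,18,19,20,21,22,23,24,25,26,27,28,29,30,31): XOR of data positions = 0⊕0⊕0⊕1⊕0⊕0⊕1⊕0⊕1⊕1⊕1⊕1⊕0⊕0⊕1 = 1
Codeword: 0100101111001101000100101111001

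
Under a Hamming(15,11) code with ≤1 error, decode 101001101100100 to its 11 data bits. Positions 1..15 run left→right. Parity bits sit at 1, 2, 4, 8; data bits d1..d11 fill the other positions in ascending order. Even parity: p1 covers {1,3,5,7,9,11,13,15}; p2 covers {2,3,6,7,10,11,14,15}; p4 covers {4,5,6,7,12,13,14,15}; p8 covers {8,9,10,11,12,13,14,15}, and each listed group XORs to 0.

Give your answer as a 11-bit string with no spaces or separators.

10111100000

s1 (pos 1,3,5,7,9,11,13,15): 1⊕1⊕0⊕1⊕1⊕0⊕1⊕0 = 1
s2 (pos 2,3,6,7,10,11,14,15): 0⊕1⊕1⊕1⊕1⊕0⊕0⊕0 = 0
s4 (pos 4,5,6,7,12,13,14,15): 0⊕0⊕1⊕1⊕0⊕1⊕0⊕0 = 1
s8 (pos 8,9,10,11,12,13,14,15): 0⊕1⊕1⊕0⊕0⊕1⊕0⊕0 = 1
Syndrome s8…s1 = 1101 → error at position 13.
Flip position 13: 101001101100100 → 101001101100000
Read data bits from positions 3,5,6,7,9,10,11,12,13,14,15: 10111100000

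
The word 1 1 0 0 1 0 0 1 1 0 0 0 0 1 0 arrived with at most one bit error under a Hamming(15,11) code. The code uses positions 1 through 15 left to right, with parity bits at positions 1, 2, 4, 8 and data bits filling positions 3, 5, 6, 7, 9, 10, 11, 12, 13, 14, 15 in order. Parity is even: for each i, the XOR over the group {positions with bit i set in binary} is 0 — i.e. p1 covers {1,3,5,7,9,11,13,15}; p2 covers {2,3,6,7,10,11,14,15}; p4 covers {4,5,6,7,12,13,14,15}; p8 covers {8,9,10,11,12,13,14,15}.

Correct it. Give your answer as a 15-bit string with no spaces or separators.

s1 (pos 1,3,5,7,9,11,13,15): 1⊕0⊕1⊕0⊕1⊕0⊕0⊕0 = 1
s2 (pos 2,3,6,7,10,11,14,15): 1⊕0⊕0⊕0⊕0⊕0⊕1⊕0 = 0
s4 (pos 4,5,6,7,12,13,14,15): 0⊕1⊕0⊕0⊕0⊕0⊕1⊕0 = 0
s8 (pos 8,9,10,11,12,13,14,15): 1⊕1⊕0⊕0⊕0⊕0⊕1⊕0 = 1
Syndrome s8…s1 = 1001 → error at position 9.
Flip position 9: 110010011000010 → 110010010000010

110010010000010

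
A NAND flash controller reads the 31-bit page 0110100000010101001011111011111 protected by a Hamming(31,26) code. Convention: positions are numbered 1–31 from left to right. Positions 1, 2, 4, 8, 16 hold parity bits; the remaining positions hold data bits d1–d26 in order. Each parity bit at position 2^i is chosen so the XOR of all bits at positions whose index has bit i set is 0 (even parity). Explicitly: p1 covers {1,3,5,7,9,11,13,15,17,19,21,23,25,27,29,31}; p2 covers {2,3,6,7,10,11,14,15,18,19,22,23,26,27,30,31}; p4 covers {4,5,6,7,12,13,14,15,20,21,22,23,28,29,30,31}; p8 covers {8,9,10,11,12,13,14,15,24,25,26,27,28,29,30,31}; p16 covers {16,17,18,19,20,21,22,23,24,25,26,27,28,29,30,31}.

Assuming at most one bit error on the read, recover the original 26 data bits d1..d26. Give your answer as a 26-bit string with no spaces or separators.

s1 (pos 1,3,5,7,9,11,13,15,17,19,21,23,25,27,29,31): 0⊕1⊕1⊕0⊕0⊕0⊕0⊕0⊕0⊕1⊕1⊕1⊕1⊕1⊕1⊕1 = 1
s2 (pos 2,3,6,7,10,11,14,15,18,19,22,23,26,27,30,31): 1⊕1⊕0⊕0⊕0⊕0⊕1⊕0⊕0⊕1⊕1⊕1⊕0⊕1⊕1⊕1 = 1
s4 (pos 4,5,6,7,12,13,14,15,20,21,22,23,28,29,30,31): 0⊕1⊕0⊕0⊕1⊕0⊕1⊕0⊕0⊕1⊕1⊕1⊕1⊕1⊕1⊕1 = 0
s8 (pos 8,9,10,11,12,13,14,15,24,25,26,27,28,29,30,31): 0⊕0⊕0⊕0⊕1⊕0⊕1⊕0⊕1⊕1⊕0⊕1⊕1⊕1⊕1⊕1 = 1
s16 (pos 16,17,18,19,20,21,22,23,24,25,26,27,28,29,30,31): 1⊕0⊕0⊕1⊕0⊕1⊕1⊕1⊕1⊕1⊕0⊕1⊕1⊕1⊕1⊕1 = 0
Syndrome s16…s1 = 01011 → error at position 11.
Flip position 11: 0110100000010101001011111011111 → 0110100000110101001011111011111
Read data bits from positions 3,5,6,7,9,10,11,12,13,14,15,17,18,19,20,21,22,23,24,25,26,27,28,29,30,31: 11000011010001011111011111

11000011010001011111011111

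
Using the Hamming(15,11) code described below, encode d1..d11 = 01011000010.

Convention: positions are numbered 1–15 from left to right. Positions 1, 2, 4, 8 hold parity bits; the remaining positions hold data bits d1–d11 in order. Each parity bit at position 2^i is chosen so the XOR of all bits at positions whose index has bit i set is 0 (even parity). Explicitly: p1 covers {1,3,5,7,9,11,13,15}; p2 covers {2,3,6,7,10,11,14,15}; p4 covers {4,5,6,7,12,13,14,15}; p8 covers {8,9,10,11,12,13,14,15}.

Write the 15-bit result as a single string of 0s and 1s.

100110101000010

Place data at non-parity positions: p1 p2 0 p4 1 0 1 p8 1 0 0 0 0 1 0
p1 (pos 1,3,5,7,9,11,13,15): XOR of data positions = 0⊕1⊕1⊕1⊕0⊕0⊕0 = 1
p2 (pos 2,3,6,7,10,11,14,15): XOR of data positions = 0⊕0⊕1⊕0⊕0⊕1⊕0 = 0
p4 (pos 4,5,6,7,12,13,14,15): XOR of data positions = 1⊕0⊕1⊕0⊕0⊕1⊕0 = 1
p8 (pos 8,9,10,11,12,13,14,15): XOR of data positions = 1⊕0⊕0⊕0⊕0⊕1⊕0 = 0
Codeword: 100110101000010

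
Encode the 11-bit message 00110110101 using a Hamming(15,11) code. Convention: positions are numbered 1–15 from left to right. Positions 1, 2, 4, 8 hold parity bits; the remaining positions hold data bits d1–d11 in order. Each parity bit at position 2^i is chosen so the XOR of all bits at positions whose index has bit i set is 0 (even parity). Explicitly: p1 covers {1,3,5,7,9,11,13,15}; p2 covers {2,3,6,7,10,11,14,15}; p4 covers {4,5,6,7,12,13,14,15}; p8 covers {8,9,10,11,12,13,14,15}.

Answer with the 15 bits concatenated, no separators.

010001100110101

Place data at non-parity positions: p1 p2 0 p4 0 1 1 p8 0 1 1 0 1 0 1
p1 (pos 1,3,5,7,9,11,13,15): XOR of data positions = 0⊕0⊕1⊕0⊕1⊕1⊕1 = 0
p2 (pos 2,3,6,7,10,11,14,15): XOR of data positions = 0⊕1⊕1⊕1⊕1⊕0⊕1 = 1
p4 (pos 4,5,6,7,12,13,14,15): XOR of data positions = 0⊕1⊕1⊕0⊕1⊕0⊕1 = 0
p8 (pos 8,9,10,11,12,13,14,15): XOR of data positions = 0⊕1⊕1⊕0⊕1⊕0⊕1 = 0
Codeword: 010001100110101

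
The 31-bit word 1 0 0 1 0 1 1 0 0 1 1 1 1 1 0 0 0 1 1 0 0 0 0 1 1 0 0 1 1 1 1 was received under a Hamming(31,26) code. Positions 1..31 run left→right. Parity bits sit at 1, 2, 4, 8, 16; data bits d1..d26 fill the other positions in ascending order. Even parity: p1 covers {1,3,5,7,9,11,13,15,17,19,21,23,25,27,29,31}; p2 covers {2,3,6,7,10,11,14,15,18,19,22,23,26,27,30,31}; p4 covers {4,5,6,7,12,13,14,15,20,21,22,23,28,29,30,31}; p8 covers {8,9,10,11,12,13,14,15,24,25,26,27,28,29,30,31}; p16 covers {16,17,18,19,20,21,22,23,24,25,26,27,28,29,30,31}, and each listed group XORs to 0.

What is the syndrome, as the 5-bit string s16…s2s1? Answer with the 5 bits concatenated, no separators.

s1 (pos 1,3,5,7,9,11,13,15,17,19,21,23,25,27,29,31): 1⊕0⊕0⊕1⊕0⊕1⊕1⊕0⊕0⊕1⊕0⊕0⊕1⊕0⊕1⊕1 = 0
s2 (pos 2,3,6,7,10,11,14,15,18,19,22,23,26,27,30,31): 0⊕0⊕1⊕1⊕1⊕1⊕1⊕0⊕1⊕1⊕0⊕0⊕0⊕0⊕1⊕1 = 1
s4 (pos 4,5,6,7,12,13,14,15,20,21,22,23,28,29,30,31): 1⊕0⊕1⊕1⊕1⊕1⊕1⊕0⊕0⊕0⊕0⊕0⊕1⊕1⊕1⊕1 = 0
s8 (pos 8,9,10,11,12,13,14,15,24,25,26,27,28,29,30,31): 0⊕0⊕1⊕1⊕1⊕1⊕1⊕0⊕1⊕1⊕0⊕0⊕1⊕1⊕1⊕1 = 1
s16 (pos 16,17,18,19,20,21,22,23,24,25,26,27,28,29,30,31): 0⊕0⊕1⊕1⊕0⊕0⊕0⊕0⊕1⊕1⊕0⊕0⊕1⊕1⊕1⊕1 = 0
Syndrome s16…s1 = 01010 → error at position 10.

01010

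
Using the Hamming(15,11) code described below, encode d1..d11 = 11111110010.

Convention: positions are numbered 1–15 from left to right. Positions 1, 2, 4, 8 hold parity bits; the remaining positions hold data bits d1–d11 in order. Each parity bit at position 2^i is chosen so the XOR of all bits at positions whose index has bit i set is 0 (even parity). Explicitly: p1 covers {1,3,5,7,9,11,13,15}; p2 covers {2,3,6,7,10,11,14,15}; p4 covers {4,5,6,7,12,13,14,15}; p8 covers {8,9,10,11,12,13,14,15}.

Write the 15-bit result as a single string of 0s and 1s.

Place data at non-parity positions: p1 p2 1 p4 1 1 1 p8 1 1 1 0 0 1 0
p1 (pos 1,3,5,7,9,11,13,15): XOR of data positions = 1⊕1⊕1⊕1⊕1⊕0⊕0 = 1
p2 (pos 2,3,6,7,10,11,14,15): XOR of data positions = 1⊕1⊕1⊕1⊕1⊕1⊕0 = 0
p4 (pos 4,5,6,7,12,13,14,15): XOR of data positions = 1⊕1⊕1⊕0⊕0⊕1⊕0 = 0
p8 (pos 8,9,10,11,12,13,14,15): XOR of data positions = 1⊕1⊕1⊕0⊕0⊕1⊕0 = 0
Codeword: 101011101110010

101011101110010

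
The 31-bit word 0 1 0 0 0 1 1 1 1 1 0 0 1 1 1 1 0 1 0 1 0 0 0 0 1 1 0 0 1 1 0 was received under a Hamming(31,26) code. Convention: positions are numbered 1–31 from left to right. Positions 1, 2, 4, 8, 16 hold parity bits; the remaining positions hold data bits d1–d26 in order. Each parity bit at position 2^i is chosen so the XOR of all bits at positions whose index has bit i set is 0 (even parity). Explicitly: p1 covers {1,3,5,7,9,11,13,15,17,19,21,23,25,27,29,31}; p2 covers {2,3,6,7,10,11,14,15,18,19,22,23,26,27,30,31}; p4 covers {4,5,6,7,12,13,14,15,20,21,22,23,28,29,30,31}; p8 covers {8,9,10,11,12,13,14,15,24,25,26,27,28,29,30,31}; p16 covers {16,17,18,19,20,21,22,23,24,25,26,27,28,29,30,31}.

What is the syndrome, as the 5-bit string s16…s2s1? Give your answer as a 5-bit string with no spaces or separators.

s1 (pos 1,3,5,7,9,11,13,15,17,19,21,23,25,27,29,31): 0⊕0⊕0⊕1⊕1⊕0⊕1⊕1⊕0⊕0⊕0⊕0⊕1⊕0⊕1⊕0 = 0
s2 (pos 2,3,6,7,10,11,14,15,18,19,22,23,26,27,30,31): 1⊕0⊕1⊕1⊕1⊕0⊕1⊕1⊕1⊕0⊕0⊕0⊕1⊕0⊕1⊕0 = 1
s4 (pos 4,5,6,7,12,13,14,15,20,21,22,23,28,29,30,31): 0⊕0⊕1⊕1⊕0⊕1⊕1⊕1⊕1⊕0⊕0⊕0⊕0⊕1⊕1⊕0 = 0
s8 (pos 8,9,10,11,12,13,14,15,24,25,26,27,28,29,30,31): 1⊕1⊕1⊕0⊕0⊕1⊕1⊕1⊕0⊕1⊕1⊕0⊕0⊕1⊕1⊕0 = 0
s16 (pos 16,17,18,19,20,21,22,23,24,25,26,27,28,29,30,31): 1⊕0⊕1⊕0⊕1⊕0⊕0⊕0⊕0⊕1⊕1⊕0⊕0⊕1⊕1⊕0 = 1
Syndrome s16…s1 = 10010 → error at position 18.

10010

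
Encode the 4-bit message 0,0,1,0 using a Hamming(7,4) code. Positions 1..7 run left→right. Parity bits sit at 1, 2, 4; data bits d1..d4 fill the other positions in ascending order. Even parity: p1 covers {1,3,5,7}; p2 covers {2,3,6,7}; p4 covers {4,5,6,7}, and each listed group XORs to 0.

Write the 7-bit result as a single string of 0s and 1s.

Place data at non-parity positions: p1 p2 0 p4 0 1 0
p1 (pos 1,3,5,7): XOR of data positions = 0⊕0⊕0 = 0
p2 (pos 2,3,6,7): XOR of data positions = 0⊕1⊕0 = 1
p4 (pos 4,5,6,7): XOR of data positions = 0⊕1⊕0 = 1
Codeword: 0101010

0101010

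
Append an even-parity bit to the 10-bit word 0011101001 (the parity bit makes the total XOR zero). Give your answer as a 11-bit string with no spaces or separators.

XOR of the 10 data bits: 0⊕0⊕1⊕1⊕1⊕0⊕1⊕0⊕0⊕1 = 1
Parity bit = 1 (so all 11 bits XOR to 0).

00111010011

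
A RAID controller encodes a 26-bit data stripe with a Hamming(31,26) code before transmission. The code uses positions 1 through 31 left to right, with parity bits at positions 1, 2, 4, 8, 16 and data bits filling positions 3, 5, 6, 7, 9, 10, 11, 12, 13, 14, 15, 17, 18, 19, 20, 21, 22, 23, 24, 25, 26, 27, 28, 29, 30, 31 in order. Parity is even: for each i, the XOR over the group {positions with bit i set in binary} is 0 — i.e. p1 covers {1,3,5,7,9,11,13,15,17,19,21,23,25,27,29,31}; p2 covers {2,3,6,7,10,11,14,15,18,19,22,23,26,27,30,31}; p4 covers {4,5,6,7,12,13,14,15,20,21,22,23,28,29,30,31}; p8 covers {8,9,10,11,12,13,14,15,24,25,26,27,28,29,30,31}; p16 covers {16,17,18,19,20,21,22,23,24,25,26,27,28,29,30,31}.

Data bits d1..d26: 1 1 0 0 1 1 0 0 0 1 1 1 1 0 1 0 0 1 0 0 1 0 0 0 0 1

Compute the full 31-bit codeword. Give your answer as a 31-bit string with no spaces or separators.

Place data at non-parity positions: p1 p2 1 p4 1 0 0 p8 1 1 0 0 0 1 1 p16 1 1 0 1 0 0 1 0 0 1 0 0 0 0 1
p1 (pos 1,3,5,7,9,11,13,15,17,19,21,23,25,27,29,31): XOR of data positions = 1⊕1⊕0⊕1⊕0⊕0⊕1⊕1⊕0⊕0⊕1⊕0⊕0⊕0⊕1 = 1
p2 (pos 2,3,6,7,10,11,14,15,18,19,22,23,26,27,30,31): XOR of data positions = 1⊕0⊕0⊕1⊕0⊕1⊕1⊕1⊕0⊕0⊕1⊕1⊕0⊕0⊕1 = 0
p4 (pos 4,5,6,7,12,13,14,15,20,21,22,23,28,29,30,31): XOR of data positions = 1⊕0⊕0⊕0⊕0⊕1⊕1⊕1⊕0⊕0⊕1⊕0⊕0⊕0⊕1 = 0
p8 (pos 8,9,10,11,12,13,14,15,24,25,26,27,28,29,30,31): XOR of data positions = 1⊕1⊕0⊕0⊕0⊕1⊕1⊕0⊕0⊕1⊕0⊕0⊕0⊕0⊕1 = 0
p16 (pos 16,17,18,19,20,21,22,23,24,25,26,27,28,29,30,31): XOR of data positions = 1⊕1⊕0⊕1⊕0⊕0⊕1⊕0⊕0⊕1⊕0⊕0⊕0⊕0⊕1 = 0
Codeword: 1010100011000110110100100100001

1010100011000110110100100100001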